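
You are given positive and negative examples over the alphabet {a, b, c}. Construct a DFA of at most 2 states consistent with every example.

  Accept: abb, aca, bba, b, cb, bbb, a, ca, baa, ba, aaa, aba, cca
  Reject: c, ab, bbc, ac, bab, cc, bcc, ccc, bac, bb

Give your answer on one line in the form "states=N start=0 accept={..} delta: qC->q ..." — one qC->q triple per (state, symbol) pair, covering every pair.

states=2 start=0 accept={1} delta: 0a->1 0b->1 0c->0 1a->1 1b->0 1c->0

Fold the examples into a partial DFA from state 0: repeatedly fix the first undefined (state, symbol) met by the shortest-then-alphabetical prefix, trying targets in increasing order and rejecting any under which an Accept and a Reject string meet in one state with the same remainder; add a state when all current targets are rejected. Accepting states are where Accept strings end.
a: 0a undefined. 0a->0: no, abb/bb meet in 0 with "bb" left. Open state 1: 0a->1.
b: 0b undefined. 0b->0: no, b/bb meet in 0. 0b->1: ok.
c: 0c undefined. 0c->0: ok.
aa: 1a undefined. 1a->0: no, b/bab meet in 1. 1a->1: ok.
ab: 1b undefined. 1b->0: ok.
ac: 1c undefined. 1c->0: ok.
All examples now run through 2 states with every (state, symbol) defined. Accept strings end in {1}, Reject strings end in {0}; accept={1}.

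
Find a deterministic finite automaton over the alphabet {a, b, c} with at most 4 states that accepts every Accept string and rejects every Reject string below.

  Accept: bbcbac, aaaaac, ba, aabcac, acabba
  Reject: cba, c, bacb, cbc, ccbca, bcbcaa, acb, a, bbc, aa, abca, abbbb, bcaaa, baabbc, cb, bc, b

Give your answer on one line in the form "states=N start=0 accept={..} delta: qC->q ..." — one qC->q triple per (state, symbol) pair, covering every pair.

states=4 start=0 accept={3} delta: 0a->1 0b->2 0c->1 1a->0 1b->0 1c->3 2a->3 2b->0 2c->0 3a->1 3b->0 3c->0

State merging on the prefix tree: take the shortest (then alphabetical) example prefix whose next move is undefined and point that move at state 0, else 1, else 2, ...; a target is out if some Accept/Reject pair would then sit in one state with the same input left (inseparable). If every existing state is out, open a new one.
a: 0a undefined. 0a->0: no, aaaaac/c meet in 0 with "c" left. Open state 1: 0a->1.
b: 0b undefined. 0b->0: no, ba/a meet in 1. 0b->1: no, ba/aa meet in 1 with "a" left. Open state 2: 0b->2.
c: 0c undefined. 0c->0: no, ba/cba meet in 2 with "a" left. 0c->1: ok.
aa: 1a undefined. 1a->0: ok.
ab: 1b undefined. 1b->0: ok.
ac: 1c undefined. 1c->0: no, aaaaac/aa meet in 0. 1c->1: no, aaaaac/cba meet in 1. 1c->2: no, aaaaac/b meet in 2. Open state 3: 1c->3.
ba: 2a undefined. 2a->0: no, ba/bacb meet in 0. 2a->1: no, ba/cba meet in 1. 2a->2: no, ba/b meet in 2. 2a->3: ok.
bb: 2b undefined. 2b->0: ok.
bc: 2c undefined. 2c->0: ok.
aca: 3a undefined. 3a->0: no, acabba/cba meet in 1. 3a->1: ok.
acb: 3b undefined. 3b->0: ok.
bac: 3c undefined. 3c->0: ok.
All examples now run through 4 states with every (state, symbol) defined. Accept strings end in {3}, Reject strings end in {0,1,2}; accept={3}.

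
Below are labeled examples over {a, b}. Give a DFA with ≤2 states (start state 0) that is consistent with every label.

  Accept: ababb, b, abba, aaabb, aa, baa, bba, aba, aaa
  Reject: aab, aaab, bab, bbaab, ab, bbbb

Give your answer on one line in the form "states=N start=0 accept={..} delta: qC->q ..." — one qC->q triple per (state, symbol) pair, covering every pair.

states=2 start=0 accept={1} delta: 0a->1 0b->1 1a->1 1b->0

Grow the machine one transition at a time. Run the examples from 0; the earliest place one falls off (shortest prefix, ties alphabetical) gets sent to the lowest-numbered state that keeps every Accept/Reject pair distinguishable — a pair clashes when both reach the same state with identical unread suffix — and to a fresh state only if none does.
a: 0a undefined. 0a->0: no, b/aab meet in 0 with "b" left. Open state 1: 0a->1.
b: 0b undefined. 0b->0: no, b/bbbb meet in 0. 0b->1: ok.
aa: 1a undefined. 1a->0: no, b/aab meet in 1. 1a->1: ok.
ab: 1b undefined. 1b->0: ok.
All examples now run through 2 states with every (state, symbol) defined. Accept strings end in {1}, Reject strings end in {0}; accept={1}.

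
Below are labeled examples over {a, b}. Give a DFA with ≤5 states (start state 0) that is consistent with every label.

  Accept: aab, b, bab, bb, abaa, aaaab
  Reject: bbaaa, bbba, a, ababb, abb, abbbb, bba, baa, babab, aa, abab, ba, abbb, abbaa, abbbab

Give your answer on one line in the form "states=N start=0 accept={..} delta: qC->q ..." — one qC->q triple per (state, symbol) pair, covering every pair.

states=5 start=0 accept={0,2} delta: 0a->1 0b->0 1a->1 1b->2 2a->2 2b->3 3a->0 3b->4 4a->2 4b->1

Grow the machine one transition at a time. Run the examples from 0; the earliest place one falls off (shortest prefix, ties alphabetical) gets sent to the lowest-numbered state that keeps every Accept/Reject pair distinguishable — a pair clashes when both reach the same state with identical unread suffix — and to a fresh state only if none does.
a: 0a undefined. 0a->0: no, bab/abab meet in 0 with "bab" left. Open state 1: 0a->1.
b: 0b undefined. 0b->0: ok.
aa: 1a undefined. 1a->0: no, aab/baa meet in 0. 1a->1: ok.
ab: 1b undefined. 1b->0: no, aab/ababb meet in 0. 1b->1: no, aab/bbaaa meet in 1. Open state 2: 1b->2.
aba: 2a undefined. 2a->0: no, b/ababb meet in 0. 2a->1: no, aab/babab meet in 2. 2a->2: ok.
abb: 2b undefined. 2b->0: no, aab/abbbab meet in 2. 2b->1: no, aab/ababb meet in 2. 2b->2: no, aab/ababb meet in 2. Open state 3: 2b->3.
abba: 3a undefined. 3a->0: ok.
abbb: 3b undefined. 3b->0: no, aab/abbbab meet in 2. 3b->1: no, aab/abbbb meet in 2. 3b->2: no, aab/ababb meet in 2. 3b->3: no, b/abbbab meet in 0. Open state 4: 3b->4.
abbba: 4a undefined. 4a->0: no, b/abbbab meet in 0. 4a->1: no, aab/abbbab meet in 2. 4a->2: ok.
abbbb: 4b undefined. 4b->0: no, b/abbbb meet in 0. 4b->1: ok.
All examples now run through 5 states with every (state, symbol) defined. Accept strings end in {0,2}, Reject strings end in {1,3,4}; accept={0,2}.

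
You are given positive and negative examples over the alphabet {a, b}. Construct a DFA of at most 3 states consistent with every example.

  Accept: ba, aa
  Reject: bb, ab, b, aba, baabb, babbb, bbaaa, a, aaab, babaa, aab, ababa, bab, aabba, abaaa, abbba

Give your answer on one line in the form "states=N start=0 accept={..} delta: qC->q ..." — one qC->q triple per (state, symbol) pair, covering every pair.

states=3 start=0 accept={0} delta: 0a->1 0b->1 1a->0 1b->2 2a->1 2b->1

Grow the machine one transition at a time. Run the examples from 0; the earliest place one falls off (shortest prefix, ties alphabetical) gets sent to the lowest-numbered state that keeps every Accept/Reject pair distinguishable — a pair clashes when both reach the same state with identical unread suffix — and to a fresh state only if none does.
a: 0a undefined. 0a->0: no, ba/aba meet in 0 with "ba" left. Open state 1: 0a->1.
b: 0b undefined. 0b->0: no, ba/a meet in 1. 0b->1: ok.
aa: 1a undefined. 1a->0: ok.
ab: 1b undefined. 1b->0: no, ba/bb meet in 0. 1b->1: no, ba/aba meet in 0. Open state 2: 1b->2.
aba: 2a undefined. 2a->0: no, ba/aba meet in 0. 2a->1: ok.
abb: 2b undefined. 2b->0: no, ba/baabb meet in 0. 2b->1: ok.
All examples now run through 3 states with every (state, symbol) defined. Accept strings end in {0}, Reject strings end in {1,2}; accept={0}.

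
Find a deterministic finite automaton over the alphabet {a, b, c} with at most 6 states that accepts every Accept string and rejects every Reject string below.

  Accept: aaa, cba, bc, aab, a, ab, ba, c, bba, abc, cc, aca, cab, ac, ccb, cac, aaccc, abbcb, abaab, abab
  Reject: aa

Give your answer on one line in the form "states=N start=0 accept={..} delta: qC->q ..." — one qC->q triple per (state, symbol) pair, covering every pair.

Fold the examples into a partial DFA from state 0: repeatedly fix the first undefined (state, symbol) met by the shortest-then-alphabetical prefix, trying targets in increasing order and rejecting any under which an Accept and a Reject string meet in one state with the same remainder; add a state when all current targets are rejected. Accepting states are where Accept strings end.
a: 0a undefined. 0a->0: no, aaa/aa meet in 0. Open state 1: 0a->1.
b: 0b undefined. 0b->0: ok.
c: 0c undefined. 0c->0: ok.
aa: 1a undefined. 1a->0: no, bc/aa meet in 0. 1a->1: no, aaa/aa meet in 1. Open state 2: 1a->2.
ab: 1b undefined. 1b->0: ok.
ac: 1c undefined. 1c->0: ok.
aaa: 2a undefined. 2a->0: ok.
aab: 2b undefined. 2b->0: ok.
aac: 2c undefined. 2c->0: ok.
All examples now run through 3 states with every (state, symbol) defined. Accept strings end in {0,1}, Reject strings end in {2}; accept={0,1}.

states=3 start=0 accept={0,1} delta: 0a->1 0b->0 0c->0 1a->2 1b->0 1c->0 2a->0 2b->0 2c->0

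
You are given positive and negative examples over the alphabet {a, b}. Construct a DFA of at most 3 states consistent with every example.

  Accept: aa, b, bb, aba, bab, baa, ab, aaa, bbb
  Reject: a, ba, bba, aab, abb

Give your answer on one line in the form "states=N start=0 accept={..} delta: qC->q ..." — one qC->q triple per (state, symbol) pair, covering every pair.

State merging on the prefix tree: take the shortest (then alphabetical) example prefix whose next move is undefined and point that move at state 0, else 1, else 2, ...; a target is out if some Accept/Reject pair would then sit in one state with the same input left (inseparable). If every existing state is out, open a new one.
a: 0a undefined. 0a->0: no, aa/a meet in 0. Open state 1: 0a->1.
b: 0b undefined. 0b->0: ok.
aa: 1a undefined. 1a->0: no, aa/aab meet in 0. 1a->1: no, aa/a meet in 1. Open state 2: 1a->2.
ab: 1b undefined. 1b->0: no, b/abb meet in 0. 1b->1: no, bab/a meet in 1. 1b->2: ok.
aaa: 2a undefined. 2a->0: ok.
aab: 2b undefined. 2b->0: no, b/aab meet in 0. 2b->1: ok.
All examples now run through 3 states with every (state, symbol) defined. Accept strings end in {0,2}, Reject strings end in {1}; accept={0,2}.

states=3 start=0 accept={0,2} delta: 0a->1 0b->0 1a->2 1b->2 2a->0 2b->1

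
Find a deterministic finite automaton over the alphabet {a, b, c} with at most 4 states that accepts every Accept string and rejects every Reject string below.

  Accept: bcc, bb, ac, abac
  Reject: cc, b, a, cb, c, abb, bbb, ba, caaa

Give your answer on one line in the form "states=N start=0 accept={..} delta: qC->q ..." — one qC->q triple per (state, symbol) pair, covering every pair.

Grow the machine one transition at a time. Run the examples from 0; the earliest place one falls off (shortest prefix, ties alphabetical) gets sent to the lowest-numbered state that keeps every Accept/Reject pair distinguishable — a pair clashes when both reach the same state with identical unread suffix — and to a fresh state only if none does.
a: 0a undefined. 0a->0: no, bb/abb meet in 0 with "bb" left. Open state 1: 0a->1.
b: 0b undefined. 0b->0: no, bcc/cc meet in 0 with "cc" left. 0b->1: ok.
c: 0c undefined. 0c->0: ok.
ab: 1b undefined. 1b->0: no, bb/cc meet in 0. 1b->1: no, bb/b meet in 1. Open state 2: 1b->2.
ac: 1c undefined. 1c->0: no, bcc/cc meet in 0. 1c->1: no, bcc/b meet in 1. 1c->2: ok.
ba: 1a undefined. 1a->0: ok.
aba: 2a undefined. 2a->0: no, abac/cc meet in 0. 2a->1: ok.
abb: 2b undefined. 2b->0: ok.
bcc: 2c undefined. 2c->0: no, bcc/cc meet in 0. 2c->1: no, bcc/b meet in 1. 2c->2: ok.
All examples now run through 3 states with every (state, symbol) defined. Accept strings end in {2}, Reject strings end in {0,1}; accept={2}.

states=3 start=0 accept={2} delta: 0a->1 0b->1 0c->0 1a->0 1b->2 1c->2 2a->1 2b->0 2c->2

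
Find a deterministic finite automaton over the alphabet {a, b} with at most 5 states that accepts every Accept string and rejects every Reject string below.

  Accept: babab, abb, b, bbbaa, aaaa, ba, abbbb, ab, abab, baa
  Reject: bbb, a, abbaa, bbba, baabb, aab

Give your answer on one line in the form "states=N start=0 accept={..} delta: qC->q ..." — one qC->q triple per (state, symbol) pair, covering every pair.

states=5 start=0 accept={2,3} delta: 0a->1 0b->2 1a->2 1b->3 2a->2 2b->4 3a->0 3b->3 4a->0 4b->0

Fold the examples into a partial DFA from state 0: repeatedly fix the first undefined (state, symbol) met by the shortest-then-alphabetical prefix, trying targets in increasing order and rejecting any under which an Accept and a Reject string meet in one state with the same remainder; add a state when all current targets are rejected. Accepting states are where Accept strings end.
a: 0a undefined. 0a->0: no, b/aab meet in 0 with "b" left. Open state 1: 0a->1.
b: 0b undefined. 0b->0: no, b/bbb meet in 0. 0b->1: no, abb/bbb meet in 1 with "bb" left. Open state 2: 0b->2.
aa: 1a undefined. 1a->0: no, b/aab meet in 2. 1a->1: no, aaaa/a meet in 1. 1a->2: ok.
ab: 1b undefined. 1b->0: no, aaaa/abbaa meet in 2 with "aa" left. 1b->1: no, abb/a meet in 1. 1b->2: no, abb/aab meet in 2 with "b" left. Open state 3: 1b->3.
ba: 2a undefined. 2a->0: no, abb/baabb meet in 3 with "b" left. 2a->1: no, ba/a meet in 1. 2a->2: ok.
bb: 2b undefined. 2b->0: no, b/bbb meet in 2. 2b->1: no, babab/a meet in 1. 2b->2: no, babab/bbb meet in 2. 2b->3: no, abb/bbb meet in 3 with "b" left. Open state 4: 2b->4.
aba: 3a undefined. 3a->0: ok.
abb: 3b undefined. 3b->0: no, b/abbaa meet in 2. 3b->1: no, abb/a meet in 1. 3b->2: no, abb/abbaa meet in 2. 3b->3: ok.
bbb: 4b undefined. 4b->0: ok.
baba: 4a undefined. 4a->0: ok.
All examples now run through 5 states with every (state, symbol) defined. Accept strings end in {2,3}, Reject strings end in {0,1,4}; accept={2,3}.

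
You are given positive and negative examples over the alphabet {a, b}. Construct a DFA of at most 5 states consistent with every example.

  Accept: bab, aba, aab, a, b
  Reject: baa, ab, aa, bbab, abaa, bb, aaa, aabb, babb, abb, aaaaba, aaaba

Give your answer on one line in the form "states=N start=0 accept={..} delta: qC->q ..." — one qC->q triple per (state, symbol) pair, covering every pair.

states=4 start=0 accept={1} delta: 0a->1 0b->1 1a->2 1b->3 2a->2 2b->1 3a->1 3b->0

Fold the examples into a partial DFA from state 0: repeatedly fix the first undefined (state, symbol) met by the shortest-then-alphabetical prefix, trying targets in increasing order and rejecting any under which an Accept and a Reject string meet in one state with the same remainder; add a state when all current targets are rejected. Accepting states are where Accept strings end.
a: 0a undefined. 0a->0: no, aba/aaaaba meet in 0 with "ba" left. Open state 1: 0a->1.
b: 0b undefined. 0b->0: no, bab/ab meet in 1 with "b" left. 0b->1: ok.
aa: 1a undefined. 1a->0: no, bab/baa meet in 1. 1a->1: no, bab/ab meet in 1 with "b" left. Open state 2: 1a->2.
ab: 1b undefined. 1b->0: no, aba/abb meet in 1. 1b->1: no, bab/bbab meet in 2 with "b" left. 1b->2: no, bab/abb meet in 2 with "b" left. Open state 3: 1b->3.
aaa: 2a undefined. 2a->0: no, aba/aaaaba meet in 3 with "a" left. 2a->1: no, aba/aaaba meet in 3 with "a" left. 2a->2: ok.
aab: 2b undefined. 2b->0: no, a/aabb meet in 1. 2b->1: ok.
aba: 3a undefined. 3a->0: no, bab/bbab meet in 1. 3a->1: ok.
abb: 3b undefined. 3b->0: ok.
All examples now run through 4 states with every (state, symbol) defined. Accept strings end in {1}, Reject strings end in {0,2,3}; accept={1}.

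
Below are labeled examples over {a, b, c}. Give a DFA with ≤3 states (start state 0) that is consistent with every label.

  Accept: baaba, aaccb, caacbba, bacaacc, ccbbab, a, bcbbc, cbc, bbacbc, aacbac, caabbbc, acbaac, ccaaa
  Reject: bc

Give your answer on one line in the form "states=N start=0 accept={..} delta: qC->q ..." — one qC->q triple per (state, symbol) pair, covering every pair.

states=3 start=0 accept={0,2} delta: 0a->0 0b->0 0c->1 1a->1 1b->1 1c->2 2a->0 2b->0 2c->0

State merging on the prefix tree: take the shortest (then alphabetical) example prefix whose next move is undefined and point that move at state 0, else 1, else 2, ...; a target is out if some Accept/Reject pair would then sit in one state with the same input left (inseparable). If every existing state is out, open a new one.
a: 0a undefined. 0a->0: ok.
b: 0b undefined. 0b->0: ok.
c: 0c undefined. 0c->0: no, baaba/bc meet in 0. Open state 1: 0c->1.
ca: 1a undefined. 1a->0: no, caabbbc/bc meet in 1. 1a->1: ok.
cb: 1b undefined. 1b->0: no, bcbbc/bc meet in 1. 1b->1: ok.
cc: 1c undefined. 1c->0: no, bacaacc/bc meet in 1. 1c->1: no, aaccb/bc meet in 1. Open state 2: 1c->2.
cca: 2a undefined. 2a->0: ok.
ccb: 2b undefined. 2b->0: ok.
bacaacc: 2c undefined. 2c->0: ok.
All examples now run through 3 states with every (state, symbol) defined. Accept strings end in {0,2}, Reject strings end in {1}; accept={0,2}.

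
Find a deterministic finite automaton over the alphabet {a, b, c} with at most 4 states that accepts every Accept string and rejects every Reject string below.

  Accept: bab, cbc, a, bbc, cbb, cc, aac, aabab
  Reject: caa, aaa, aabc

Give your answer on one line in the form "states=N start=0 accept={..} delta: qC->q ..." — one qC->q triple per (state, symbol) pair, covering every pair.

Grow the machine one transition at a time. Run the examples from 0; the earliest place one falls off (shortest prefix, ties alphabetical) gets sent to the lowest-numbered state that keeps every Accept/Reject pair distinguishable — a pair clashes when both reach the same state with identical unread suffix — and to a fresh state only if none does.
a: 0a undefined. 0a->0: no, a/aaa meet in 0. Open state 1: 0a->1.
b: 0b undefined. 0b->0: ok.
c: 0c undefined. 0c->0: ok.
aa: 1a undefined. 1a->0: no, cbc/caa meet in 0. 1a->1: no, a/caa meet in 1. Open state 2: 1a->2.
aaa: 2a undefined. 2a->0: no, cbc/aaa meet in 0. 2a->1: no, a/aaa meet in 1. 2a->2: ok.
aab: 2b undefined. 2b->0: no, cbc/aabc meet in 0. 2b->1: ok.
aac: 2c undefined. 2c->0: ok.
bab: 1b undefined. 1b->0: ok.
aabc: 1c undefined. 1c->0: no, bab/aabc meet in 0. 1c->1: no, a/aabc meet in 1. 1c->2: ok.
All examples now run through 3 states with every (state, symbol) defined. Accept strings end in {0,1}, Reject strings end in {2}; accept={0,1}.

states=3 start=0 accept={0,1} delta: 0a->1 0b->0 0c->0 1a->2 1b->0 1c->2 2a->2 2b->1 2c->0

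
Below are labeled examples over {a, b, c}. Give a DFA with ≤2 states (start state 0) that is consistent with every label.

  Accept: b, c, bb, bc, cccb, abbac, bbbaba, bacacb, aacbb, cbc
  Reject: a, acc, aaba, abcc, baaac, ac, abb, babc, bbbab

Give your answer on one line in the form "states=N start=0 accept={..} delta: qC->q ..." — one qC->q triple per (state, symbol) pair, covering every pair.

states=2 start=0 accept={0} delta: 0a->1 0b->0 0c->0 1a->0 1b->1 1c->1

State merging on the prefix tree: take the shortest (then alphabetical) example prefix whose next move is undefined and point that move at state 0, else 1, else 2, ...; a target is out if some Accept/Reject pair would then sit in one state with the same input left (inseparable). If every existing state is out, open a new one.
a: 0a undefined. 0a->0: no, c/ac meet in 0 with "c" left. Open state 1: 0a->1.
b: 0b undefined. 0b->0: ok.
c: 0c undefined. 0c->0: ok.
aa: 1a undefined. 1a->0: ok.
ab: 1b undefined. 1b->0: no, b/abcc meet in 0. 1b->1: ok.
ac: 1c undefined. 1c->0: no, b/acc meet in 0. 1c->1: ok.
All examples now run through 2 states with every (state, symbol) defined. Accept strings end in {0}, Reject strings end in {1}; accept={0}.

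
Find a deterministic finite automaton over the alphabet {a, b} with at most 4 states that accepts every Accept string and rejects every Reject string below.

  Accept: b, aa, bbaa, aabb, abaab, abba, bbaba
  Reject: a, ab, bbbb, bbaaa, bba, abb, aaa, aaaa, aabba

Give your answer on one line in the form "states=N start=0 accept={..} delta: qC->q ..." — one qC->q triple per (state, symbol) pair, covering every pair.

State merging on the prefix tree: take the shortest (then alphabetical) example prefix whose next move is undefined and point that move at state 0, else 1, else 2, ...; a target is out if some Accept/Reject pair would then sit in one state with the same input left (inseparable). If every existing state is out, open a new one.
a: 0a undefined. 0a->0: no, b/ab meet in 0 with "b" left. Open state 1: 0a->1.
b: 0b undefined. 0b->0: no, b/bbbb meet in 0. 0b->1: no, b/a meet in 1. Open state 2: 0b->2.
aa: 1a undefined. 1a->0: no, aa/aaaa meet in 0. 1a->1: no, aa/a meet in 1. 1a->2: ok.
ab: 1b undefined. 1b->0: no, b/abb meet in 2. 1b->1: ok.
bb: 2b undefined. 2b->0: ok.
aaa: 2a undefined. 2a->0: ok.
All examples now run through 3 states with every (state, symbol) defined. Accept strings end in {2}, Reject strings end in {0,1}; accept={2}.

states=3 start=0 accept={2} delta: 0a->1 0b->2 1a->2 1b->1 2a->0 2b->0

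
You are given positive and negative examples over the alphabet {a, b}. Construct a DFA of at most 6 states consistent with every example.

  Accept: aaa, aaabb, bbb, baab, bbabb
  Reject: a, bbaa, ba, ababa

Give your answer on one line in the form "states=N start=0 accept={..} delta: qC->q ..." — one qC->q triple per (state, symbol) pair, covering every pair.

states=3 start=0 accept={0} delta: 0a->1 0b->0 1a->2 1b->0 2a->0 2b->0

Fold the examples into a partial DFA from state 0: repeatedly fix the first undefined (state, symbol) met by the shortest-then-alphabetical prefix, trying targets in increasing order and rejecting any under which an Accept and a Reject string meet in one state with the same remainder; add a state when all current targets are rejected. Accepting states are where Accept strings end.
a: 0a undefined. 0a->0: no, aaa/a meet in 0. Open state 1: 0a->1.
b: 0b undefined. 0b->0: ok.
aa: 1a undefined. 1a->0: no, aaa/a meet in 1. 1a->1: no, aaa/a meet in 1. Open state 2: 1a->2.
ab: 1b undefined. 1b->0: ok.
aaa: 2a undefined. 2a->0: ok.
baab: 2b undefined. 2b->0: ok.
All examples now run through 3 states with every (state, symbol) defined. Accept strings end in {0}, Reject strings end in {1,2}; accept={0}.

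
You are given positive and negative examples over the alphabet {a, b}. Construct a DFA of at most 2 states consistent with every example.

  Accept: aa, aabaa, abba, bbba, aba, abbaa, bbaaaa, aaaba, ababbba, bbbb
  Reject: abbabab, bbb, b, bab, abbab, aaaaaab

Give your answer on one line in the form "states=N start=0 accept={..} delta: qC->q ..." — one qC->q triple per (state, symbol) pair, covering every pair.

states=2 start=0 accept={0} delta: 0a->0 0b->1 1a->0 1b->0

State merging on the prefix tree: take the shortest (then alphabetical) example prefix whose next move is undefined and point that move at state 0, else 1, else 2, ...; a target is out if some Accept/Reject pair would then sit in one state with the same input left (inseparable). If every existing state is out, open a new one.
a: 0a undefined. 0a->0: ok.
b: 0b undefined. 0b->0: no, aa/abbabab meet in 0. Open state 1: 0b->1.
ba: 1a undefined. 1a->0: ok.
bb: 1b undefined. 1b->0: ok.
All examples now run through 2 states with every (state, symbol) defined. Accept strings end in {0}, Reject strings end in {1}; accept={0}.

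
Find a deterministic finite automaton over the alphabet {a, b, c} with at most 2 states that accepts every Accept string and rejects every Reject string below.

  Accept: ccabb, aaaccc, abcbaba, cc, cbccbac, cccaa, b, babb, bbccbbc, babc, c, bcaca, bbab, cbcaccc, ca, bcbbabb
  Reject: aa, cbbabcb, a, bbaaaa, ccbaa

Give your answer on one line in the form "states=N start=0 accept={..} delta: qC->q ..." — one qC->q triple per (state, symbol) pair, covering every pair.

states=2 start=0 accept={1} delta: 0a->0 0b->1 0c->1 1a->1 1b->0 1c->1

Fold the examples into a partial DFA from state 0: repeatedly fix the first undefined (state, symbol) met by the shortest-then-alphabetical prefix, trying targets in increasing order and rejecting any under which an Accept and a Reject string meet in one state with the same remainder; add a state when all current targets are rejected. Accepting states are where Accept strings end.
a: 0a undefined. 0a->0: ok.
b: 0b undefined. 0b->0: no, b/aa meet in 0. Open state 1: 0b->1.
c: 0c undefined. 0c->0: no, aaaccc/aa meet in 0. 0c->1: ok.
ba: 1a undefined. 1a->0: no, ca/aa meet in 0. 1a->1: ok.
bb: 1b undefined. 1b->0: ok.
bc: 1c undefined. 1c->0: no, ccabb/aa meet in 0. 1c->1: ok.
All examples now run through 2 states with every (state, symbol) defined. Accept strings end in {1}, Reject strings end in {0}; accept={1}.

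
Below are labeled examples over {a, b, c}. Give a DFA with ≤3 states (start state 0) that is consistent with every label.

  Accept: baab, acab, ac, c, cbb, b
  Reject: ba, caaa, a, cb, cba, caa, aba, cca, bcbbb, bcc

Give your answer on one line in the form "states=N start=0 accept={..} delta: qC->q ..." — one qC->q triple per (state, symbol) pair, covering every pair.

states=3 start=0 accept={1} delta: 0a->0 0b->1 0c->1 1a->0 1b->0 1c->2 2a->0 2b->0 2c->0

State merging on the prefix tree: take the shortest (then alphabetical) example prefix whose next move is undefined and point that move at state 0, else 1, else 2, ...; a target is out if some Accept/Reject pair would then sit in one state with the same input left (inseparable). If every existing state is out, open a new one.
a: 0a undefined. 0a->0: ok.
b: 0b undefined. 0b->0: no, baab/ba meet in 0. Open state 1: 0b->1.
c: 0c undefined. 0c->0: no, acab/cb meet in 1. 0c->1: ok.
ba: 1a undefined. 1a->0: ok.
bc: 1c undefined. 1c->0: no, baab/bcc meet in 1. 1c->1: no, baab/bcc meet in 1. Open state 2: 1c->2.
cb: 1b undefined. 1b->0: ok.
bcb: 2b undefined. 2b->0: ok.
bcc: 2c undefined. 2c->0: ok.
cca: 2a undefined. 2a->0: ok.
All examples now run through 3 states with every (state, symbol) defined. Accept strings end in {1}, Reject strings end in {0}; accept={1}.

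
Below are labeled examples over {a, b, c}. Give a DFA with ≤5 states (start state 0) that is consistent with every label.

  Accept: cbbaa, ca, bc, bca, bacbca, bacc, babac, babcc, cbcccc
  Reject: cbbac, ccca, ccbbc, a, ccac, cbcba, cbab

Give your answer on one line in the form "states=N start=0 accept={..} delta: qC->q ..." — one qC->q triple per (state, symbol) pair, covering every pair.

Grow the machine one transition at a time. Run the examples from 0; the earliest place one falls off (shortest prefix, ties alphabetical) gets sent to the lowest-numbered state that keeps every Accept/Reject pair distinguishable — a pair clashes when both reach the same state with identical unread suffix — and to a fresh state only if none does.
a: 0a undefined. 0a->0: ok.
b: 0b undefined. 0b->0: ok.
c: 0c undefined. 0c->0: no, cbbaa/cbbac meet in 0. Open state 1: 0c->1.
ca: 1a undefined. 1a->0: no, ca/a meet in 0. 1a->1: ok.
cb: 1b undefined. 1b->0: no, cbbaa/a meet in 0. 1b->1: no, cbbaa/cbab meet in 1. Open state 2: 1b->2.
cc: 1c undefined. 1c->0: no, ca/ccca meet in 1. 1c->1: no, ca/ccca meet in 1. 1c->2: no, bacbca/ccca meet in 2 with "ca" left. Open state 3: 1c->3.
cba: 2a undefined. 2a->0: ok.
cbb: 2b undefined. 2b->0: no, cbbaa/a meet in 0. 2b->1: no, bacc/cbbac meet in 3. 2b->2: no, cbbaa/a meet in 0. 2b->3: ok.
cbc: 2c undefined. 2c->0: no, bacbca/a meet in 0. 2c->1: ok.
cca: 3a undefined. 3a->0: no, cbbaa/a meet in 0. 3a->1: no, bacc/cbbac meet in 3. 3a->2: no, cbbaa/a meet in 0. 3a->3: ok.
ccb: 3b undefined. 3b->0: no, ca/ccbbc meet in 1. 3b->1: no, ca/ccbbc meet in 1. 3b->2: ok.
ccc: 3c undefined. 3c->0: ok.
All examples now run through 4 states with every (state, symbol) defined. Accept strings end in {1,3}, Reject strings end in {0}; accept={1,3}.

states=4 start=0 accept={1,3} delta: 0a->0 0b->0 0c->1 1a->1 1b->2 1c->3 2a->0 2b->3 2c->1 3a->3 3b->2 3c->0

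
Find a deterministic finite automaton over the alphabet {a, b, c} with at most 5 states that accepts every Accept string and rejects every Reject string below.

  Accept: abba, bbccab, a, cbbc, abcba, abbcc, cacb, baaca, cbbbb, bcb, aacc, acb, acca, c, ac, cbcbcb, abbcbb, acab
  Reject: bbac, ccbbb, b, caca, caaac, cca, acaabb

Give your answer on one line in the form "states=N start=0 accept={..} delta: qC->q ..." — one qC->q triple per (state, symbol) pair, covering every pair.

Grow the machine one transition at a time. Run the examples from 0; the earliest place one falls off (shortest prefix, ties alphabetical) gets sent to the lowest-numbered state that keeps every Accept/Reject pair distinguishable — a pair clashes when both reach the same state with identical unread suffix — and to a fresh state only if none does.
a: 0a undefined. 0a->0: no, acca/cca meet in 0 with "cca" left. Open state 1: 0a->1.
b: 0b undefined. 0b->0: no, ac/bbac meet in 1 with "c" left. 0b->1: no, a/b meet in 1. Open state 2: 0b->2.
c: 0c undefined. 0c->0: no, a/cca meet in 1. 0c->1: ok.
aa: 1a undefined. 1a->0: no, a/caaac meet in 1. 1a->1: no, ac/caaac meet in 1 with "c" left. 1a->2: ok.
ab: 1b undefined. 1b->0: ok.
ac: 1c undefined. 1c->0: no, a/cca meet in 1. 1c->1: no, acca/b meet in 2. 1c->2: no, abba/cca meet in 2 with "a" left. Open state 3: 1c->3.
ba: 2a undefined. 2a->0: no, baaca/cca meet in 3 with "a" left. 2a->1: no, cbbc/caaac meet in 2 with "c" left. 2a->2: no, abba/b meet in 2. 2a->3: ok.
bb: 2b undefined. 2b->0: no, abba/bbac meet in 3. 2b->1: no, cbbc/bbac meet in 2 with "c" left. 2b->2: no, cbbbb/b meet in 2. 2b->3: ok.
bc: 2c undefined. 2c->0: no, a/caca meet in 1. 2c->1: no, abbcbb/b meet in 2. 2c->2: no, abba/caca meet in 3. 2c->3: ok.
aca: 3a undefined. 3a->0: no, a/bbac meet in 1. 3a->1: no, abba/bbac meet in 3. 3a->2: no, abba/bbac meet in 3. 3a->3: no, abba/caca meet in 3. Open state 4: 3a->4.
acb: 3b undefined. 3b->0: no, abba/ccbbb meet in 3. 3b->1: ok.
acc: 3c undefined. 3c->0: ok.
acaa: 4a undefined. 4a->0: no, abba/acaabb meet in 3. 4a->1: ok.
acab: 4b undefined. 4b->0: ok.
baac: 4c undefined. 4c->0: no, abbcc/bbac meet in 0. 4c->1: no, a/bbac meet in 1. 4c->2: ok.
All examples now run through 5 states with every (state, symbol) defined. Accept strings end in {0,1,3}, Reject strings end in {2,4}; accept={0,1,3}.

states=5 start=0 accept={0,1,3} delta: 0a->1 0b->2 0c->1 1a->2 1b->0 1c->3 2a->3 2b->3 2c->3 3a->4 3b->1 3c->0 4a->1 4b->0 4c->2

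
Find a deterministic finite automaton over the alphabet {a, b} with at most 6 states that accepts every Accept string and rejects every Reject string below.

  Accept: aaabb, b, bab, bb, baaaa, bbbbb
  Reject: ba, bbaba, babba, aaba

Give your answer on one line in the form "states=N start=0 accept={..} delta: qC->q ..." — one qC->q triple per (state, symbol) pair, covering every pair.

State merging on the prefix tree: take the shortest (then alphabetical) example prefix whose next move is undefined and point that move at state 0, else 1, else 2, ...; a target is out if some Accept/Reject pair would then sit in one state with the same input left (inseparable). If every existing state is out, open a new one.
a: 0a undefined. 0a->0: ok.
b: 0b undefined. 0b->0: no, aaabb/ba meet in 0. Open state 1: 0b->1.
ba: 1a undefined. 1a->0: no, baaaa/ba meet in 0. 1a->1: no, b/ba meet in 1. Open state 2: 1a->2.
bb: 1b undefined. 1b->0: ok.
baa: 2a undefined. 2a->0: ok.
bab: 2b undefined. 2b->0: ok.
All examples now run through 3 states with every (state, symbol) defined. Accept strings end in {0,1}, Reject strings end in {2}; accept={0,1}.

states=3 start=0 accept={0,1} delta: 0a->0 0b->1 1a->2 1b->0 2a->0 2b->0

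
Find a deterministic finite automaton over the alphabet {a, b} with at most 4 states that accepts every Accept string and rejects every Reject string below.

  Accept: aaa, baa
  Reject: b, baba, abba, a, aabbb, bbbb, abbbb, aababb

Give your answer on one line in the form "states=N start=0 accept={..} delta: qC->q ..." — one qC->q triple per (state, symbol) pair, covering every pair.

states=3 start=0 accept={2} delta: 0a->1 0b->0 1a->2 1b->0 2a->2 2b->0

Grow the machine one transition at a time. Run the examples from 0; the earliest place one falls off (shortest prefix, ties alphabetical) gets sent to the lowest-numbered state that keeps every Accept/Reject pair distinguishable — a pair clashes when both reach the same state with identical unread suffix — and to a fresh state only if none does.
a: 0a undefined. 0a->0: no, aaa/a meet in 0. Open state 1: 0a->1.
b: 0b undefined. 0b->0: ok.
aa: 1a undefined. 1a->0: no, aaa/a meet in 1. 1a->1: no, aaa/a meet in 1. Open state 2: 1a->2.
ab: 1b undefined. 1b->0: ok.
aaa: 2a undefined. 2a->0: no, aaa/b meet in 0. 2a->1: no, aaa/baba meet in 1. 2a->2: ok.
aab: 2b undefined. 2b->0: ok.
All examples now run through 3 states with every (state, symbol) defined. Accept strings end in {2}, Reject strings end in {0,1}; accept={2}.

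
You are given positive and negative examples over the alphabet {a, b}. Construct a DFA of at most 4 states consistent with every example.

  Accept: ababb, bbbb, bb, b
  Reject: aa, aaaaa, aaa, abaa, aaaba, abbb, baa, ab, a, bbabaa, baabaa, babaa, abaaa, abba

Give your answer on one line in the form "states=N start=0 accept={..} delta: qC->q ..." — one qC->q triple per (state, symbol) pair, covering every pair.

states=4 start=0 accept={0,3} delta: 0a->1 0b->0 1a->1 1b->2 2a->1 2b->3 3a->1 3b->1

State merging on the prefix tree: take the shortest (then alphabetical) example prefix whose next move is undefined and point that move at state 0, else 1, else 2, ...; a target is out if some Accept/Reject pair would then sit in one state with the same input left (inseparable). If every existing state is out, open a new one.
a: 0a undefined. 0a->0: no, b/ab meet in 0 with "b" left. Open state 1: 0a->1.
b: 0b undefined. 0b->0: ok.
aa: 1a undefined. 1a->0: no, bbbb/aa meet in 0. 1a->1: ok.
ab: 1b undefined. 1b->0: no, ababb/abbb meet in 0. 1b->1: no, ababb/aa meet in 1. Open state 2: 1b->2.
aba: 2a undefined. 2a->0: no, ababb/aaaba meet in 0. 2a->1: ok.
abb: 2b undefined. 2b->0: no, ababb/abbb meet in 0. 2b->1: no, ababb/aa meet in 1. 2b->2: no, ababb/abbb meet in 2. Open state 3: 2b->3.
abba: 3a undefined. 3a->0: no, bbbb/abba meet in 0. 3a->1: ok.
abbb: 3b undefined. 3b->0: no, bbbb/abbb meet in 0. 3b->1: ok.
All examples now run through 4 states with every (state, symbol) defined. Accept strings end in {0,3}, Reject strings end in {1,2}; accept={0,3}.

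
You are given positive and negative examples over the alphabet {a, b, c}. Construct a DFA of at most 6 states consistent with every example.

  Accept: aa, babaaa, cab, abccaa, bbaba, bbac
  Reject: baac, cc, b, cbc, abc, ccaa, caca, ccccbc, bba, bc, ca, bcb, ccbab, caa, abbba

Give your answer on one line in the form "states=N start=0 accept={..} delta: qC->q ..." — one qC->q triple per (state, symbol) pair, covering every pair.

Grow the machine one transition at a time. Run the examples from 0; the earliest place one falls off (shortest prefix, ties alphabetical) gets sent to the lowest-numbered state that keeps every Accept/Reject pair distinguishable — a pair clashes when both reach the same state with identical unread suffix — and to a fresh state only if none does.
a: 0a undefined. 0a->0: ok.
b: 0b undefined. 0b->0: no, aa/b meet in 0. Open state 1: 0b->1.
c: 0c undefined. 0c->0: no, aa/cc meet in 0. 0c->1: ok.
ba: 1a undefined. 1a->0: no, aa/caca meet in 0. 1a->1: ok.
bb: 1b undefined. 1b->0: no, aa/bba meet in 0. 1b->1: no, babaaa/b meet in 1. Open state 2: 1b->2.
bc: 1c undefined. 1c->0: no, aa/baac meet in 0. 1c->1: no, cab/bcb meet in 2. 1c->2: no, cab/baac meet in 2. Open state 3: 1c->3.
bba: 2a undefined. 2a->0: no, aa/bba meet in 0. 2a->1: no, babaaa/b meet in 1. 2a->2: no, babaaa/bba meet in 2. 2a->3: no, babaaa/ccaa meet in 3 with "aa" left. Open state 4: 2a->4.
bcb: 3b undefined. 3b->0: no, aa/bcb meet in 0. 3b->1: no, cab/ccbab meet in 2. 3b->2: no, cab/bcb meet in 2. 3b->3: ok.
cbc: 2c undefined. 2c->0: no, aa/cbc meet in 0. 2c->1: ok.
cca: 3a undefined. 3a->0: no, aa/ccaa meet in 0. 3a->1: no, cab/ccbab meet in 2. 3a->2: no, cab/caca meet in 2. 3a->3: ok.
ccc: 3c undefined. 3c->0: ok.
abbb: 2b undefined. 2b->0: no, aa/abbba meet in 0. 2b->1: ok.
bbab: 4b undefined. 4b->0: ok.
bbac: 4c undefined. 4c->0: ok.
babaa: 4a undefined. 4a->0: ok.
All examples now run through 5 states with every (state, symbol) defined. Accept strings end in {0,2}, Reject strings end in {1,3,4}; accept={0,2}.

states=5 start=0 accept={0,2} delta: 0a->0 0b->1 0c->1 1a->1 1b->2 1c->3 2a->4 2b->1 2c->1 3a->3 3b->3 3c->0 4a->0 4b->0 4c->0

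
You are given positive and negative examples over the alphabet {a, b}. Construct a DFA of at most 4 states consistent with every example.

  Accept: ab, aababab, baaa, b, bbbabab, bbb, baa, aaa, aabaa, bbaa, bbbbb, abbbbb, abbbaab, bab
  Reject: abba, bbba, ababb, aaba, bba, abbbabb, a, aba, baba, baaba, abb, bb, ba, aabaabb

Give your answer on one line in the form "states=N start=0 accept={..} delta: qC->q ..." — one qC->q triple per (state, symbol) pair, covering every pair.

Fold the examples into a partial DFA from state 0: repeatedly fix the first undefined (state, symbol) met by the shortest-then-alphabetical prefix, trying targets in increasing order and rejecting any under which an Accept and a Reject string meet in one state with the same remainder; add a state when all current targets are rejected. Accepting states are where Accept strings end.
a: 0a undefined. 0a->0: no, aaa/a meet in 0. Open state 1: 0a->1.
b: 0b undefined. 0b->0: no, b/bb meet in 0. 0b->1: no, ab/bb meet in 1 with "b" left. Open state 2: 0b->2.
aa: 1a undefined. 1a->0: no, aaa/a meet in 1. 1a->1: no, aaa/a meet in 1. 1a->2: no, aaa/ba meet in 2 with "a" left. Open state 3: 1a->3.
ab: 1b undefined. 1b->0: no, b/ababb meet in 2. 1b->1: no, ab/a meet in 1. 1b->2: ok.
ba: 2a undefined. 2a->0: no, baa/a meet in 1. 2a->1: ok.
bb: 2b undefined. 2b->0: ok.
aaa: 3a undefined. 3a->0: no, baaa/ababb meet in 0. 3a->1: no, baaa/abba meet in 1. 3a->2: ok.
aab: 3b undefined. 3b->0: no, ab/aabaabb meet in 2. 3b->1: no, ab/aabaabb meet in 2. 3b->2: ok.
All examples now run through 4 states with every (state, symbol) defined. Accept strings end in {2,3}, Reject strings end in {0,1}; accept={2,3}.

states=4 start=0 accept={2,3} delta: 0a->1 0b->2 1a->3 1b->2 2a->1 2b->0 3a->2 3b->2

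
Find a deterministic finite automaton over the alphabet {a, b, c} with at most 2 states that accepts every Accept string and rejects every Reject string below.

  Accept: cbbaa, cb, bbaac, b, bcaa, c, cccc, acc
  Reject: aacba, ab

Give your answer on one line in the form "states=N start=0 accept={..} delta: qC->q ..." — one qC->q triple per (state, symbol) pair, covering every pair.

State merging on the prefix tree: take the shortest (then alphabetical) example prefix whose next move is undefined and point that move at state 0, else 1, else 2, ...; a target is out if some Accept/Reject pair would then sit in one state with the same input left (inseparable). If every existing state is out, open a new one.
a: 0a undefined. 0a->0: no, b/ab meet in 0 with "b" left. Open state 1: 0a->1.
b: 0b undefined. 0b->0: ok.
c: 0c undefined. 0c->0: ok.
aa: 1a undefined. 1a->0: ok.
ab: 1b undefined. 1b->0: no, cbbaa/ab meet in 0. 1b->1: ok.
ac: 1c undefined. 1c->0: ok.
All examples now run through 2 states with every (state, symbol) defined. Accept strings end in {0}, Reject strings end in {1}; accept={0}.

states=2 start=0 accept={0} delta: 0a->1 0b->0 0c->0 1a->0 1b->1 1c->0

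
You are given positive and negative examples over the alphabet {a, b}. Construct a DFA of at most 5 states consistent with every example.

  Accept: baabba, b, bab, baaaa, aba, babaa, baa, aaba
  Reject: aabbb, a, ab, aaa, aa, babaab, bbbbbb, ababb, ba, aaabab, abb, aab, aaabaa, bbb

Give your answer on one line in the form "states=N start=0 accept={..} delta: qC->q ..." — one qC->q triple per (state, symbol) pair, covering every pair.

states=5 start=0 accept={2} delta: 0a->1 0b->2 1a->1 1b->3 2a->4 2b->1 3a->2 3b->1 4a->2 4b->2

Grow the machine one transition at a time. Run the examples from 0; the earliest place one falls off (shortest prefix, ties alphabetical) gets sent to the lowest-numbered state that keeps every Accept/Reject pair distinguishable — a pair clashes when both reach the same state with identical unread suffix — and to a fresh state only if none does.
a: 0a undefined. 0a->0: no, b/ab meet in 0 with "b" left. Open state 1: 0a->1.
b: 0b undefined. 0b->0: no, b/bbbbbb meet in 0. 0b->1: no, b/a meet in 1. Open state 2: 0b->2.
aa: 1a undefined. 1a->0: no, b/aab meet in 2. 1a->1: ok.
ab: 1b undefined. 1b->0: no, b/ababb meet in 2. 1b->1: no, aba/aabbb meet in 1. 1b->2: no, b/ab meet in 2. Open state 3: 1b->3.
ba: 2a undefined. 2a->0: no, baaaa/a meet in 1. 2a->1: no, bab/ab meet in 3. 2a->2: no, b/ba meet in 2. 2a->3: no, bab/abb meet in 3 with "b" left. Open state 4: 2a->4.
bb: 2b undefined. 2b->0: no, b/bbb meet in 2. 2b->1: ok.
aba: 3a undefined. 3a->0: no, b/aaabab meet in 2. 3a->1: no, aba/a meet in 1. 3a->2: ok.
abb: 3b undefined. 3b->0: no, b/aabbb meet in 2. 3b->1: ok.
baa: 4a undefined. 4a->0: no, baabba/a meet in 1. 4a->1: no, baabba/a meet in 1. 4a->2: ok.
bab: 4b undefined. 4b->0: no, babaa/a meet in 1. 4b->1: no, bab/a meet in 1. 4b->2: ok.
All examples now run through 5 states with every (state, symbol) defined. Accept strings end in {2}, Reject strings end in {1,3,4}; accept={2}.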